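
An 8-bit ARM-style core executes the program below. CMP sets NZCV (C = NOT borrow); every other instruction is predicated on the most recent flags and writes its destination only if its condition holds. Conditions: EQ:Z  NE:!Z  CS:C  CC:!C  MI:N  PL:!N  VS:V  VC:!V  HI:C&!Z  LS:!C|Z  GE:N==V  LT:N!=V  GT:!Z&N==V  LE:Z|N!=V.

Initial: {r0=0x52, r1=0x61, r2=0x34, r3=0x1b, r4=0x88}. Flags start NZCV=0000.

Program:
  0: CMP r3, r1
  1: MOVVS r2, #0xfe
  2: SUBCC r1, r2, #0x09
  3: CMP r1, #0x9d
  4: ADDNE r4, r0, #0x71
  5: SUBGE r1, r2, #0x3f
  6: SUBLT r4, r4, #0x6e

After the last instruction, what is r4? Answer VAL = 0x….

VAL = 0xc3

0: ✓ CMP  NZCV=1000
1: · MOVVS
2: ✓ SUBCC  r1←0x2b
3: ✓ CMP  NZCV=1001
4: ✓ ADDNE  r4←0xc3
5: ✓ SUBGE  r1←0xf5
6: · SUBLT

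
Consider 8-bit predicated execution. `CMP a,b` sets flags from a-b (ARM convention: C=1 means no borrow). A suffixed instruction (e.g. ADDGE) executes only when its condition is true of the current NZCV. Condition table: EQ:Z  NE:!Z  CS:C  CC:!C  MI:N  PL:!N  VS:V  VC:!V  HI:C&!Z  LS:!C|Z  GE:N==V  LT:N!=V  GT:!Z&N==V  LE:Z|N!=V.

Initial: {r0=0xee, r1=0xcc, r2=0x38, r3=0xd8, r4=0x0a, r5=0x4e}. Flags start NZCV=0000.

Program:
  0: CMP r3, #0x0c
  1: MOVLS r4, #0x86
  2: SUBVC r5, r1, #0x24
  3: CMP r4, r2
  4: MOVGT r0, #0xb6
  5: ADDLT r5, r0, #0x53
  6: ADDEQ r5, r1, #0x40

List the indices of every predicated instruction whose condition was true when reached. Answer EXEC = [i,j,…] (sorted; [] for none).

EXEC = [2,5]

[0] flags=1010 → (cmp)
[1] flags=1010 LS?F → skip
[2] flags=1010 VC?T → r5=0xa8
[3] flags=1000 → (cmp)
[4] flags=1000 GT?F → skip
[5] flags=1000 LT?T → r5=0x41
[6] flags=1000 EQ?F → skip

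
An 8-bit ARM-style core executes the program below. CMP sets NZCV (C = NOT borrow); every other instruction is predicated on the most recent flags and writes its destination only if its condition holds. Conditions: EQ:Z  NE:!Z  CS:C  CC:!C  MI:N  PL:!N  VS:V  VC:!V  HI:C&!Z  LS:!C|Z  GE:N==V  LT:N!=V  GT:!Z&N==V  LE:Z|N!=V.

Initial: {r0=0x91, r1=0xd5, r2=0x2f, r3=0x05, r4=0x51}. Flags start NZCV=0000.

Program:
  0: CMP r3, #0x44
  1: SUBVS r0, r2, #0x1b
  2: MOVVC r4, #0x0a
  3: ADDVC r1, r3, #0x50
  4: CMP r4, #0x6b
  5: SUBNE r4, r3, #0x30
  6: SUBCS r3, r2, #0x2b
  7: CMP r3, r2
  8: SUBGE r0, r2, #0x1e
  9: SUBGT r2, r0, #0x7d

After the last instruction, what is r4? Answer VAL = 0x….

0: ✓ CMP  NZCV=1000
1: · SUBVS
2: ✓ MOVVC  r4←0x0a
3: ✓ ADDVC  r1←0x55
4: ✓ CMP  NZCV=1000
5: ✓ SUBNE  r4←0xd5
6: · SUBCS
7: ✓ CMP  NZCV=1000
8: · SUBGE
9: · SUBGT

VAL = 0xd5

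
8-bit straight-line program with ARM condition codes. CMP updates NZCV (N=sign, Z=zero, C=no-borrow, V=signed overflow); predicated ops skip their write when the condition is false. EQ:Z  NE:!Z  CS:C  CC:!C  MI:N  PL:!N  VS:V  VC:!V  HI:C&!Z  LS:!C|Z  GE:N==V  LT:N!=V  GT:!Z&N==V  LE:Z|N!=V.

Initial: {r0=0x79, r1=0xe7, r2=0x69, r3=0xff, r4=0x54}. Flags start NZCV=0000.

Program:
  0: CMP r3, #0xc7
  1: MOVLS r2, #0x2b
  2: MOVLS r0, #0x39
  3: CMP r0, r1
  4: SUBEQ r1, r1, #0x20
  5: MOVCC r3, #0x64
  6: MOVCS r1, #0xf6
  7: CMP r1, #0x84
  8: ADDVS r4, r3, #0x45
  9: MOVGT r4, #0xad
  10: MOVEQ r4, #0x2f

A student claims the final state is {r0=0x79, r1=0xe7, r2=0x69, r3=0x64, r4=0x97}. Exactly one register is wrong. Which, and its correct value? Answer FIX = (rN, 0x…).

[0] flags=0010 → (cmp)
[1] flags=0010 LS?F → skip
[2] flags=0010 LS?F → skip
[3] flags=1001 → (cmp)
[4] flags=1001 EQ?F → skip
[5] flags=1001 CC?T → r3=0x64
[6] flags=1001 CS?F → skip
[7] flags=0010 → (cmp)
[8] flags=0010 VS?F → skip
[9] flags=0010 GT?T → r4=0xad
[10] flags=0010 EQ?F → skip

FIX = (r4, 0xad)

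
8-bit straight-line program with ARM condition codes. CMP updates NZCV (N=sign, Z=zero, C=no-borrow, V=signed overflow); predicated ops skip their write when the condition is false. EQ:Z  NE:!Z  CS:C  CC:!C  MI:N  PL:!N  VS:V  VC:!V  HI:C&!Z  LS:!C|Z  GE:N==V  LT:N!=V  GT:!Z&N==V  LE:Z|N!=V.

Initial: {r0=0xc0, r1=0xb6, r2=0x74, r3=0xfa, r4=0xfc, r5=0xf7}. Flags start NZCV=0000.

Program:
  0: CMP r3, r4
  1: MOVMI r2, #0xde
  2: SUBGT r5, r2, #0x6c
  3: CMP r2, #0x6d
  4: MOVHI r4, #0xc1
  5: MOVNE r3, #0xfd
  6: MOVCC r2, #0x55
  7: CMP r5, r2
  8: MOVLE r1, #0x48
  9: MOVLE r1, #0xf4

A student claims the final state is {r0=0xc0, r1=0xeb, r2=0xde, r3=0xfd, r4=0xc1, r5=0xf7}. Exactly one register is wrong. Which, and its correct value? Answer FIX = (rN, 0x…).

0: ✓ CMP  NZCV=1000
1: ✓ MOVMI  r2←0xde
2: · SUBGT
3: ✓ CMP  NZCV=0011
4: ✓ MOVHI  r4←0xc1
5: ✓ MOVNE  r3←0xfd
6: · MOVCC
7: ✓ CMP  NZCV=0010
8: · MOVLE
9: · MOVLE

FIX = (r1, 0xb6)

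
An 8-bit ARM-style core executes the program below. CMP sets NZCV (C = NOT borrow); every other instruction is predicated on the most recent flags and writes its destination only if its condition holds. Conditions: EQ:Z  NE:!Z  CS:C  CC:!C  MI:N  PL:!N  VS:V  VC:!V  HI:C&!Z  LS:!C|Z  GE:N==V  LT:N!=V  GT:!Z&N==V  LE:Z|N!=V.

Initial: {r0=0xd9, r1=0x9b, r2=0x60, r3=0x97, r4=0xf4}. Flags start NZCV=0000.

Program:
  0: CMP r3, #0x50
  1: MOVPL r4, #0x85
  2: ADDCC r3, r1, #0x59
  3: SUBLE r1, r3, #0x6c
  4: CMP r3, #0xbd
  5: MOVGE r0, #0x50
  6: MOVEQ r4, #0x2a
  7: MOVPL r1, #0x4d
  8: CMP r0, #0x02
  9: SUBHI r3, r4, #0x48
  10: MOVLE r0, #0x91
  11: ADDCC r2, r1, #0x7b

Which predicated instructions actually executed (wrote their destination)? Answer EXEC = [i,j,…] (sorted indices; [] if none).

EXEC = [1,3,9,10]

0: ✓ CMP  NZCV=0011
1: ✓ MOVPL  r4←0x85
2: · ADDCC
3: ✓ SUBLE  r1←0x2b
4: ✓ CMP  NZCV=1000
5: · MOVGE
6: · MOVEQ
7: · MOVPL
8: ✓ CMP  NZCV=1010
9: ✓ SUBHI  r3←0x3d
10: ✓ MOVLE  r0←0x91
11: · ADDCC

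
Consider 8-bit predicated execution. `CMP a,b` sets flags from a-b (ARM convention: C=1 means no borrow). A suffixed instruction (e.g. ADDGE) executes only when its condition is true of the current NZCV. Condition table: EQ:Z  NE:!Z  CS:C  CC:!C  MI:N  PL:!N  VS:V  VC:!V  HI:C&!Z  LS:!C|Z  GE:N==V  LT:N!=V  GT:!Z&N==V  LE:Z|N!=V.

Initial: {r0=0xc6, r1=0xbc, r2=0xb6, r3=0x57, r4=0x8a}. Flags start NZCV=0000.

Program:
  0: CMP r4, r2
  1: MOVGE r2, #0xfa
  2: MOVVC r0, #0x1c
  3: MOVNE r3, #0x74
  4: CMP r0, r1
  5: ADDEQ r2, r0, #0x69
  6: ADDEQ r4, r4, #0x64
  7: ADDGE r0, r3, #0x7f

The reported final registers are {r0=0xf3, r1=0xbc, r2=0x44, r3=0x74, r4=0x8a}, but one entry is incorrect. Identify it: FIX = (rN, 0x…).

0: ✓ CMP  NZCV=1000
1: · MOVGE
2: ✓ MOVVC  r0←0x1c
3: ✓ MOVNE  r3←0x74
4: ✓ CMP  NZCV=0000
5: · ADDEQ
6: · ADDEQ
7: ✓ ADDGE  r0←0xf3

FIX = (r2, 0xb6)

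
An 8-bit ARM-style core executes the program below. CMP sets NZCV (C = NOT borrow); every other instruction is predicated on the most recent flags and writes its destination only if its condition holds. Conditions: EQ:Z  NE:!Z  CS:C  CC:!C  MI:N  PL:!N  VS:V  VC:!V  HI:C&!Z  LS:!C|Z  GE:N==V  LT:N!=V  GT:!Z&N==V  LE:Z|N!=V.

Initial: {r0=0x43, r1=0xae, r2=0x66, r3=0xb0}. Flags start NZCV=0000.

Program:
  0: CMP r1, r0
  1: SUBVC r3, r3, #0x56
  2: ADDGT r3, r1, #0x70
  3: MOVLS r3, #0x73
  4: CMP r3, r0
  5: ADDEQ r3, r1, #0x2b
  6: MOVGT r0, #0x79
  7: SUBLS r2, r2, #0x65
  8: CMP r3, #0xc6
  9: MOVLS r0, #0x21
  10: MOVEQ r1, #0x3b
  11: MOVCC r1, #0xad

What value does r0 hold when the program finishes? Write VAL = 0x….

VAL = 0x21

0: ✓ CMP  NZCV=0011
1: · SUBVC
2: · ADDGT
3: · MOVLS
4: ✓ CMP  NZCV=0011
5: · ADDEQ
6: · MOVGT
7: · SUBLS
8: ✓ CMP  NZCV=1000
9: ✓ MOVLS  r0←0x21
10: · MOVEQ
11: ✓ MOVCC  r1←0xad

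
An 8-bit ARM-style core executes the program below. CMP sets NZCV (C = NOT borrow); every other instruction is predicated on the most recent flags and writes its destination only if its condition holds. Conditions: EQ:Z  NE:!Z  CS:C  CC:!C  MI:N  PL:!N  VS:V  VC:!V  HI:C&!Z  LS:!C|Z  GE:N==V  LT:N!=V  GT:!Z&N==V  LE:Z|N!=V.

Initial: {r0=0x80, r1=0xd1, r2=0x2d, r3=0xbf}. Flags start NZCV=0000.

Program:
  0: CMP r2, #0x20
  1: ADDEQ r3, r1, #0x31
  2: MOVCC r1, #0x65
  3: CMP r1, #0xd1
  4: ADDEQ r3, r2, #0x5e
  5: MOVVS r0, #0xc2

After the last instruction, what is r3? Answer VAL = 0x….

[0] flags=0010 → (cmp)
[1] flags=0010 EQ?F → skip
[2] flags=0010 CC?F → skip
[3] flags=0110 → (cmp)
[4] flags=0110 EQ?T → r3=0x8b
[5] flags=0110 VS?F → skip

VAL = 0x8b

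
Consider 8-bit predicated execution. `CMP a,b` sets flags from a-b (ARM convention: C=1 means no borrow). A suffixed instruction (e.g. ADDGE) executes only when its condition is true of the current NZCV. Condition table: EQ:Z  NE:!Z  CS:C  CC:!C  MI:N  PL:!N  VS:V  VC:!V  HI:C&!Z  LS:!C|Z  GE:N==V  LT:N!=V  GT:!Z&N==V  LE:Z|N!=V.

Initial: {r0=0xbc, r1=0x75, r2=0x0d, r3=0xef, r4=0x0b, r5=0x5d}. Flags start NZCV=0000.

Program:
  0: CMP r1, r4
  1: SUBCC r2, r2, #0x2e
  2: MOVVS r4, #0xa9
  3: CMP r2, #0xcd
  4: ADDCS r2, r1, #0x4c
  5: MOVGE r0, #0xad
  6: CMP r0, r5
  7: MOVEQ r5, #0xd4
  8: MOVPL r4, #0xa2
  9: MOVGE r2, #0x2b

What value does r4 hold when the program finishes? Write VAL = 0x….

VAL = 0xa2

0: ✓ CMP  NZCV=0010
1: · SUBCC
2: · MOVVS
3: ✓ CMP  NZCV=0000
4: · ADDCS
5: ✓ MOVGE  r0←0xad
6: ✓ CMP  NZCV=0011
7: · MOVEQ
8: ✓ MOVPL  r4←0xa2
9: · MOVGE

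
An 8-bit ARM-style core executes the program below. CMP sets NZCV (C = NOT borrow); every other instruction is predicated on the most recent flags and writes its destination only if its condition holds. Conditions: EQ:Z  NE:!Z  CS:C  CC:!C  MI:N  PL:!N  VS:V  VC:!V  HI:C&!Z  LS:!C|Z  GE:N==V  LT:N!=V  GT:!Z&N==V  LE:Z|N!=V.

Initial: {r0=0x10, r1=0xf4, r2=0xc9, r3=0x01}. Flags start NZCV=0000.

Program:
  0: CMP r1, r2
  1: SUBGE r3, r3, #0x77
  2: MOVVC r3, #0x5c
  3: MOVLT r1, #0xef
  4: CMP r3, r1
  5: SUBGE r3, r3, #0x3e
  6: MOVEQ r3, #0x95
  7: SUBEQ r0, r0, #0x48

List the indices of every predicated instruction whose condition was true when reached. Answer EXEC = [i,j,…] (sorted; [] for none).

EXEC = [1,2,5]

[0] flags=0010 → (cmp)
[1] flags=0010 GE?T → r3=0x8a
[2] flags=0010 VC?T → r3=0x5c
[3] flags=0010 LT?F → skip
[4] flags=0000 → (cmp)
[5] flags=0000 GE?T → r3=0x1e
[6] flags=0000 EQ?F → skip
[7] flags=0000 EQ?F → skip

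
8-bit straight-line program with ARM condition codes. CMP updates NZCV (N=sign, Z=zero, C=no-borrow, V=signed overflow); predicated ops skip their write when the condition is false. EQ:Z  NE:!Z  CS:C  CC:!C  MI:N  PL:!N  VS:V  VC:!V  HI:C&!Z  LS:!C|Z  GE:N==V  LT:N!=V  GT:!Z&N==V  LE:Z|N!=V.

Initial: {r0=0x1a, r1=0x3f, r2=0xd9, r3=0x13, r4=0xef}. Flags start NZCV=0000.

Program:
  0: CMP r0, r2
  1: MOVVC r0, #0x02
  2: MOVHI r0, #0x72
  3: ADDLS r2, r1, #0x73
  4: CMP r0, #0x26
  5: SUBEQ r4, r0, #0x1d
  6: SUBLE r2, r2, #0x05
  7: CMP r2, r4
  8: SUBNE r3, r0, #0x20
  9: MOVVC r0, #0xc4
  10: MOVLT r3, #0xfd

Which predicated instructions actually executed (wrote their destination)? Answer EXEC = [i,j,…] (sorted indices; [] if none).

[0] flags=0000 → (cmp)
[1] flags=0000 VC?T → r0=0x02
[2] flags=0000 HI?F → skip
[3] flags=0000 LS?T → r2=0xb2
[4] flags=1000 → (cmp)
[5] flags=1000 EQ?F → skip
[6] flags=1000 LE?T → r2=0xad
[7] flags=1000 → (cmp)
[8] flags=1000 NE?T → r3=0xe2
[9] flags=1000 VC?T → r0=0xc4
[10] flags=1000 LT?T → r3=0xfd

EXEC = [1,3,6,8,9,10]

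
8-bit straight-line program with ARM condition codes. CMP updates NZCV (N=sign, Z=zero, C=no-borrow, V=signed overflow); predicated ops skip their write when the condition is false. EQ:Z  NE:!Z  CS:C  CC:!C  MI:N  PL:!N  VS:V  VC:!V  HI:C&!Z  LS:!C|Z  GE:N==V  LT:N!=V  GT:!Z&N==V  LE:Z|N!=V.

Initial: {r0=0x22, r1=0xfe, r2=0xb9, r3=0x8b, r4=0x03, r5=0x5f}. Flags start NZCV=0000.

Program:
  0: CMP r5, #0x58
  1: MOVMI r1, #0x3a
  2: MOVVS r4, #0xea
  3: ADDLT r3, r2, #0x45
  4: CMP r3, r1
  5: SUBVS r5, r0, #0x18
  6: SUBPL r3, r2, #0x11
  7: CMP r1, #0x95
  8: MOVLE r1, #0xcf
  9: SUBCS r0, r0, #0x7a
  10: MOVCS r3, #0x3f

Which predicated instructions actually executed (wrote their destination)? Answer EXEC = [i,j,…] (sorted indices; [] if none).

EXEC = [9,10]

[0] flags=0010 → (cmp)
[1] flags=0010 MI?F → skip
[2] flags=0010 VS?F → skip
[3] flags=0010 LT?F → skip
[4] flags=1000 → (cmp)
[5] flags=1000 VS?F → skip
[6] flags=1000 PL?F → skip
[7] flags=0010 → (cmp)
[8] flags=0010 LE?F → skip
[9] flags=0010 CS?T → r0=0xa8
[10] flags=0010 CS?T → r3=0x3f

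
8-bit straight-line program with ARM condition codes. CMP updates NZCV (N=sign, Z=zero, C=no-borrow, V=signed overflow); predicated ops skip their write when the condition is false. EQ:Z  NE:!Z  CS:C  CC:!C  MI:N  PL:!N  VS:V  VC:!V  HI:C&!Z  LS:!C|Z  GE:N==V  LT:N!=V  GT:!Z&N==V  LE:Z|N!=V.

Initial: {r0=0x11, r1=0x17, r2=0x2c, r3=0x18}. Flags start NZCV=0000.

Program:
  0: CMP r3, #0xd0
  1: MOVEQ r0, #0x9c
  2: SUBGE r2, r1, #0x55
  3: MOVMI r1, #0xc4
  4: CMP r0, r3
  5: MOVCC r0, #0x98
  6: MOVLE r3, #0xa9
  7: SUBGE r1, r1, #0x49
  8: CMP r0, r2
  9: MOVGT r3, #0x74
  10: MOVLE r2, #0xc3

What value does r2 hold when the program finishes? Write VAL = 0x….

[0] flags=0000 → (cmp)
[1] flags=0000 EQ?F → skip
[2] flags=0000 GE?T → r2=0xc2
[3] flags=0000 MI?F → skip
[4] flags=1000 → (cmp)
[5] flags=1000 CC?T → r0=0x98
[6] flags=1000 LE?T → r3=0xa9
[7] flags=1000 GE?F → skip
[8] flags=1000 → (cmp)
[9] flags=1000 GT?F → skip
[10] flags=1000 LE?T → r2=0xc3

VAL = 0xc3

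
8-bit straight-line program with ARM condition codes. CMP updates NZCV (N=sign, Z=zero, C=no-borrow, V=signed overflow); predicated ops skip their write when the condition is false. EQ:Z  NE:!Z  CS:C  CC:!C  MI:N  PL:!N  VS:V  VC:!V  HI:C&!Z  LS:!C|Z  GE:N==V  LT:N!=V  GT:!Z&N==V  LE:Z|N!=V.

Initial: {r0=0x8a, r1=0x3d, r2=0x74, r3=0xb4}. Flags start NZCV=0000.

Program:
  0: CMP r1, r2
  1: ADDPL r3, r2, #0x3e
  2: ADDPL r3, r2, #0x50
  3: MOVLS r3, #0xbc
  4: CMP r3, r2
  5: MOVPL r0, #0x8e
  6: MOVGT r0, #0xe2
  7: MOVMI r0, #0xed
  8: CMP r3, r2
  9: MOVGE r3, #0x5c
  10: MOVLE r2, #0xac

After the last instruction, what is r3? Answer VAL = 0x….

[0] flags=1000 → (cmp)
[1] flags=1000 PL?F → skip
[2] flags=1000 PL?F → skip
[3] flags=1000 LS?T → r3=0xbc
[4] flags=0011 → (cmp)
[5] flags=0011 PL?T → r0=0x8e
[6] flags=0011 GT?F → skip
[7] flags=0011 MI?F → skip
[8] flags=0011 → (cmp)
[9] flags=0011 GE?F → skip
[10] flags=0011 LE?T → r2=0xac

VAL = 0xbc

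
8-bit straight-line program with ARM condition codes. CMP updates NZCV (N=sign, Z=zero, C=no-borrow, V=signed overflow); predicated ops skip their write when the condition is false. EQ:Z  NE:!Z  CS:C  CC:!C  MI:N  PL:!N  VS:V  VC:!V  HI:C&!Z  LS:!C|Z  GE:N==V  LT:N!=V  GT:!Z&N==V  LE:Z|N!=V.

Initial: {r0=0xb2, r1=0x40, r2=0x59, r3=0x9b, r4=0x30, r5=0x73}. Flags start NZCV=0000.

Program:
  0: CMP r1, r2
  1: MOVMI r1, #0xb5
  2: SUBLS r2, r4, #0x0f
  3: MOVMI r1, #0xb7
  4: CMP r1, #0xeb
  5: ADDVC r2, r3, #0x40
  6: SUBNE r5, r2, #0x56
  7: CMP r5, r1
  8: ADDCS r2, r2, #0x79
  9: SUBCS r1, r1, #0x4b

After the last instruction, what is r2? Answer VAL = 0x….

[0] flags=1000 → (cmp)
[1] flags=1000 MI?T → r1=0xb5
[2] flags=1000 LS?T → r2=0x21
[3] flags=1000 MI?T → r1=0xb7
[4] flags=1000 → (cmp)
[5] flags=1000 VC?T → r2=0xdb
[6] flags=1000 NE?T → r5=0x85
[7] flags=1000 → (cmp)
[8] flags=1000 CS?F → skip
[9] flags=1000 CS?F → skip

VAL = 0xdb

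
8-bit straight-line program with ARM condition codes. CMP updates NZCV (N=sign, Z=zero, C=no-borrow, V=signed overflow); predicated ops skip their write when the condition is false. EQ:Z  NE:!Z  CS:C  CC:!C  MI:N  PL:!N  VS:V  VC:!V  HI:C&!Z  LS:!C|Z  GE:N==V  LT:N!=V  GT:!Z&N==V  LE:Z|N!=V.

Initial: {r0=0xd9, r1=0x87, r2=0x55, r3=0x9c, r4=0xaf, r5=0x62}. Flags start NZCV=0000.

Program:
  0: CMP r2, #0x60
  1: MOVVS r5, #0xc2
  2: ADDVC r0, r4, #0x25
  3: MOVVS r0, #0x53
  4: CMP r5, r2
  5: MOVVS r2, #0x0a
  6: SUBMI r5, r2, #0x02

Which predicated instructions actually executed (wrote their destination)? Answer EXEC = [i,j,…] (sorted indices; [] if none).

0: ✓ CMP  NZCV=1000
1: · MOVVS
2: ✓ ADDVC  r0←0xd4
3: · MOVVS
4: ✓ CMP  NZCV=0010
5: · MOVVS
6: · SUBMI

EXEC = [2]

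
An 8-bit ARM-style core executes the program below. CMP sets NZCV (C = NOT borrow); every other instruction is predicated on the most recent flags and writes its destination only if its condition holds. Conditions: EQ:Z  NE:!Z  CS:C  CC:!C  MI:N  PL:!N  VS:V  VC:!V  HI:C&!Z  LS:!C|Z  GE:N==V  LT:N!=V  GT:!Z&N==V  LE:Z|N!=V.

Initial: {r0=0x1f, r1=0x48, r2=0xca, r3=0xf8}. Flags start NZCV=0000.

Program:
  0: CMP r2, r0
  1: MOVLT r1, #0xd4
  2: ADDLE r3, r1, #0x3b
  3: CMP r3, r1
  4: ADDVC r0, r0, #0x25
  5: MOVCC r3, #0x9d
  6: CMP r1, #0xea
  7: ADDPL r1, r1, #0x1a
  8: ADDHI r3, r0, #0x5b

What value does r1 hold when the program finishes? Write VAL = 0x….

0: ✓ CMP  NZCV=1010
1: ✓ MOVLT  r1←0xd4
2: ✓ ADDLE  r3←0x0f
3: ✓ CMP  NZCV=0000
4: ✓ ADDVC  r0←0x44
5: ✓ MOVCC  r3←0x9d
6: ✓ CMP  NZCV=1000
7: · ADDPL
8: · ADDHI

VAL = 0xd4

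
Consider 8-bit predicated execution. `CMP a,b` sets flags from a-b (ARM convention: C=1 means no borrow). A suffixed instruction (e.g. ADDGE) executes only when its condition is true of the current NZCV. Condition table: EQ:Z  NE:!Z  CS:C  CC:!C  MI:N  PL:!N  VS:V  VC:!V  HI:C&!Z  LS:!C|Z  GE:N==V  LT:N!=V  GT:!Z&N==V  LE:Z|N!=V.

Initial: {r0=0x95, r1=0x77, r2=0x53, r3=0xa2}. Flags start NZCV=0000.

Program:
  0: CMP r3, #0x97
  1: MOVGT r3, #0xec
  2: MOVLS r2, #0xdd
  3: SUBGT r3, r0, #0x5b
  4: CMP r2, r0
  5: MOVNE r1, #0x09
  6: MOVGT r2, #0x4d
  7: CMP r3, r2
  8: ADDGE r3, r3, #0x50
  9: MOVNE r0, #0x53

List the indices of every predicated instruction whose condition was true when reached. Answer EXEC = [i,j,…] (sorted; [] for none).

0: ✓ CMP  NZCV=0010
1: ✓ MOVGT  r3←0xec
2: · MOVLS
3: ✓ SUBGT  r3←0x3a
4: ✓ CMP  NZCV=1001
5: ✓ MOVNE  r1←0x09
6: ✓ MOVGT  r2←0x4d
7: ✓ CMP  NZCV=1000
8: · ADDGE
9: ✓ MOVNE  r0←0x53

EXEC = [1,3,5,6,9]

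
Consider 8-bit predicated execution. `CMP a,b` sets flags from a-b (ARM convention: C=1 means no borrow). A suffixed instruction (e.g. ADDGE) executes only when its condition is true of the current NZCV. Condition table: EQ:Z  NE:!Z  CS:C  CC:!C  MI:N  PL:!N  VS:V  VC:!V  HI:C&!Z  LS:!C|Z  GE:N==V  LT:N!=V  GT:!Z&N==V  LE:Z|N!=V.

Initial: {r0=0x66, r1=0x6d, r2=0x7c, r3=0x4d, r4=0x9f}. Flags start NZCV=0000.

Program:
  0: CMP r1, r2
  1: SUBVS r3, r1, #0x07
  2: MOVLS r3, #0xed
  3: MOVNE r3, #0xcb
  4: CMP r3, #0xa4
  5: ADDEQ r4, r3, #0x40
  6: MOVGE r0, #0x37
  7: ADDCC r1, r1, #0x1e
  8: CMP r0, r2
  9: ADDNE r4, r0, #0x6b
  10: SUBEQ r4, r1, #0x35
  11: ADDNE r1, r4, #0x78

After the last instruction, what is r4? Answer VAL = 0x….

[0] flags=1000 → (cmp)
[1] flags=1000 VS?F → skip
[2] flags=1000 LS?T → r3=0xed
[3] flags=1000 NE?T → r3=0xcb
[4] flags=0010 → (cmp)
[5] flags=0010 EQ?F → skip
[6] flags=0010 GE?T → r0=0x37
[7] flags=0010 CC?F → skip
[8] flags=1000 → (cmp)
[9] flags=1000 NE?T → r4=0xa2
[10] flags=1000 EQ?F → skip
[11] flags=1000 NE?T → r1=0x1a

VAL = 0xa2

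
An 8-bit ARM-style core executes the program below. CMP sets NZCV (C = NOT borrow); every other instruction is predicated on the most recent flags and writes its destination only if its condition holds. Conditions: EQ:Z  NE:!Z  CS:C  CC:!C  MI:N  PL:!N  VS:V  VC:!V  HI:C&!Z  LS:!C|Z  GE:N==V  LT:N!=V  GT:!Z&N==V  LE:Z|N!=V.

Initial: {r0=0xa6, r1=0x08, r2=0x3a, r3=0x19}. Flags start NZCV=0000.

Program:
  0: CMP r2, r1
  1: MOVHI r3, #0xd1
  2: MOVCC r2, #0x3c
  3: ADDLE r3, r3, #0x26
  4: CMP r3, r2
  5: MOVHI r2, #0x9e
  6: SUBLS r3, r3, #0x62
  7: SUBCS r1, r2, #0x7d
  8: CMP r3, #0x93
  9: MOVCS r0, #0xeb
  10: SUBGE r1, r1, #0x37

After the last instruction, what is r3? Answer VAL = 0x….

0: ✓ CMP  NZCV=0010
1: ✓ MOVHI  r3←0xd1
2: · MOVCC
3: · ADDLE
4: ✓ CMP  NZCV=1010
5: ✓ MOVHI  r2←0x9e
6: · SUBLS
7: ✓ SUBCS  r1←0x21
8: ✓ CMP  NZCV=0010
9: ✓ MOVCS  r0←0xeb
10: ✓ SUBGE  r1←0xea

VAL = 0xd1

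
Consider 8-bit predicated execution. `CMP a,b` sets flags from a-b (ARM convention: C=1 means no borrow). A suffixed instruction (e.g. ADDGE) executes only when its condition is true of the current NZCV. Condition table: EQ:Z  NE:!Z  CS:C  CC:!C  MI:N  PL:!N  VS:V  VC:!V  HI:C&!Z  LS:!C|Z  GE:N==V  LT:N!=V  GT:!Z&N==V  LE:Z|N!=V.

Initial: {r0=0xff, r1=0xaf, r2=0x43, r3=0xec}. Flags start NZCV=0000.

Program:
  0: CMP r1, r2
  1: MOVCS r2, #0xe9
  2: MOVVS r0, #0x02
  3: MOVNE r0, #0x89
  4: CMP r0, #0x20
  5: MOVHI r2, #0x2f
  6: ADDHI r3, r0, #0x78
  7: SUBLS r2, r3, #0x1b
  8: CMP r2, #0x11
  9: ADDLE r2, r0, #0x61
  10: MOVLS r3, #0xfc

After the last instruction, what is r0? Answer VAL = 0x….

0: ✓ CMP  NZCV=0011
1: ✓ MOVCS  r2←0xe9
2: ✓ MOVVS  r0←0x02
3: ✓ MOVNE  r0←0x89
4: ✓ CMP  NZCV=0011
5: ✓ MOVHI  r2←0x2f
6: ✓ ADDHI  r3←0x01
7: · SUBLS
8: ✓ CMP  NZCV=0010
9: · ADDLE
10: · MOVLS

VAL = 0x89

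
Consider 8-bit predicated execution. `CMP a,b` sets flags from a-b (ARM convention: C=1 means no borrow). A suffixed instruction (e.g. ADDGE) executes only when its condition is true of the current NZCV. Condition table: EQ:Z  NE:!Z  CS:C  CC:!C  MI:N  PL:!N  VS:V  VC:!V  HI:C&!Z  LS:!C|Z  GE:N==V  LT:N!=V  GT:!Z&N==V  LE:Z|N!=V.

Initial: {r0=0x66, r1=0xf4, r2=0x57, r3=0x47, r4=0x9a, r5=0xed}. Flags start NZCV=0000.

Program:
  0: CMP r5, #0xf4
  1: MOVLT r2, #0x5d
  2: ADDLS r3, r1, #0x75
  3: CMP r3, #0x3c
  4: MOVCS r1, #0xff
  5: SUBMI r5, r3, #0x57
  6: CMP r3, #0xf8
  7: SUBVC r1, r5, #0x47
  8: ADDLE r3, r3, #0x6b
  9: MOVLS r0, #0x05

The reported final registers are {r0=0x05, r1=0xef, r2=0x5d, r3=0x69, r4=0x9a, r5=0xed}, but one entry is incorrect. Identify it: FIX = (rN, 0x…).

FIX = (r1, 0xa6)

[0] flags=1000 → (cmp)
[1] flags=1000 LT?T → r2=0x5d
[2] flags=1000 LS?T → r3=0x69
[3] flags=0010 → (cmp)
[4] flags=0010 CS?T → r1=0xff
[5] flags=0010 MI?F → skip
[6] flags=0000 → (cmp)
[7] flags=0000 VC?T → r1=0xa6
[8] flags=0000 LE?F → skip
[9] flags=0000 LS?T → r0=0x05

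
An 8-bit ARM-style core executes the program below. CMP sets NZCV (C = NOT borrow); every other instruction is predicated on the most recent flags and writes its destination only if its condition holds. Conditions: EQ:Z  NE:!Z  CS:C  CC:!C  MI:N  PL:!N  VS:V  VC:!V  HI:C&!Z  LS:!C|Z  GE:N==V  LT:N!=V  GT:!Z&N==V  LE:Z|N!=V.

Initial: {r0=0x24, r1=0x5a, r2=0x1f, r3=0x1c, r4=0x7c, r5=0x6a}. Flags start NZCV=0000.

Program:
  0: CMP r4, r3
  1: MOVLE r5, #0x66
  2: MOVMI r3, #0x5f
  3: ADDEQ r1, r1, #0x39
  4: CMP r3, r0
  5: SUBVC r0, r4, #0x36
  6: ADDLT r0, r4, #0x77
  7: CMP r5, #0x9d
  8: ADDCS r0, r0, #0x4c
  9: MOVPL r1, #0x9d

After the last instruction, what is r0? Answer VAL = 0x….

[0] flags=0010 → (cmp)
[1] flags=0010 LE?F → skip
[2] flags=0010 MI?F → skip
[3] flags=0010 EQ?F → skip
[4] flags=1000 → (cmp)
[5] flags=1000 VC?T → r0=0x46
[6] flags=1000 LT?T → r0=0xf3
[7] flags=1001 → (cmp)
[8] flags=1001 CS?F → skip
[9] flags=1001 PL?F → skip

VAL = 0xf3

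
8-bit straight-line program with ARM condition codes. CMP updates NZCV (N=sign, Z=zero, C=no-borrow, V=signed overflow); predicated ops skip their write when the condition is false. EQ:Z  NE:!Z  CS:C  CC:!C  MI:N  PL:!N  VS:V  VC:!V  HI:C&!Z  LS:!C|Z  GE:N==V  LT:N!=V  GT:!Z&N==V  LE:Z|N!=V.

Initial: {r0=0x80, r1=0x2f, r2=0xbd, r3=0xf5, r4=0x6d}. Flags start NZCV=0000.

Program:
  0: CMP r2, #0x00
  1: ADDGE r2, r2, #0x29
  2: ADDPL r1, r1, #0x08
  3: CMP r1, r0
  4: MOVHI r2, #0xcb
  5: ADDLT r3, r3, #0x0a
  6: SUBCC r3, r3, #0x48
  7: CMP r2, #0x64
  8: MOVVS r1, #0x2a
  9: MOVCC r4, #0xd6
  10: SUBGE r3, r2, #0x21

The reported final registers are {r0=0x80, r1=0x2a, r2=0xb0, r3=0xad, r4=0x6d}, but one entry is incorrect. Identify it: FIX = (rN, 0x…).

FIX = (r2, 0xbd)

[0] flags=1010 → (cmp)
[1] flags=1010 GE?F → skip
[2] flags=1010 PL?F → skip
[3] flags=1001 → (cmp)
[4] flags=1001 HI?F → skip
[5] flags=1001 LT?F → skip
[6] flags=1001 CC?T → r3=0xad
[7] flags=0011 → (cmp)
[8] flags=0011 VS?T → r1=0x2a
[9] flags=0011 CC?F → skip
[10] flags=0011 GE?F → skip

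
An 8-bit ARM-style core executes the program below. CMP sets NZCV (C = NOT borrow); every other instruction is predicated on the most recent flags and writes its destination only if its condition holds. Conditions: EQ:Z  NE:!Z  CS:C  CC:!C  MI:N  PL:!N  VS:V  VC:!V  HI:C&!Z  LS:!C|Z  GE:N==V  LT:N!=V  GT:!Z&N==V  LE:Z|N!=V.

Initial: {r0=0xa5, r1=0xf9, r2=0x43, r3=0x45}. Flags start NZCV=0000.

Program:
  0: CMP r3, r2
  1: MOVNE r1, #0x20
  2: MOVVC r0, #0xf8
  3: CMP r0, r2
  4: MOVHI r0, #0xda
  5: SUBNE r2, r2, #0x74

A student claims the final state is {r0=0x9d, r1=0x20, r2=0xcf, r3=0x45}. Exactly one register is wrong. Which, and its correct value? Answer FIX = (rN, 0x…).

0: ✓ CMP  NZCV=0010
1: ✓ MOVNE  r1←0x20
2: ✓ MOVVC  r0←0xf8
3: ✓ CMP  NZCV=1010
4: ✓ MOVHI  r0←0xda
5: ✓ SUBNE  r2←0xcf

FIX = (r0, 0xda)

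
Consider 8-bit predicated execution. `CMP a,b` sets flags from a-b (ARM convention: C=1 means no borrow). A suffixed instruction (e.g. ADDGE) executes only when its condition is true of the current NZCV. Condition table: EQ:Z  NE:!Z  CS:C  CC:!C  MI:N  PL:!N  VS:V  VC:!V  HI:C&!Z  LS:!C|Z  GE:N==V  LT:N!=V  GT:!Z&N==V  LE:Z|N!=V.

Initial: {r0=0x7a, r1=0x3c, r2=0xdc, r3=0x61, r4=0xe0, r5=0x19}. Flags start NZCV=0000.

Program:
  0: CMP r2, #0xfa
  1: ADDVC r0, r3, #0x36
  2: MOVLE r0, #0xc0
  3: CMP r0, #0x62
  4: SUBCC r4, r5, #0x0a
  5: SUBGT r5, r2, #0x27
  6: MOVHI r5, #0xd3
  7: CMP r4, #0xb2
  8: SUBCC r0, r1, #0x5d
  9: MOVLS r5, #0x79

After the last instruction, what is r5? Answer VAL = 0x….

VAL = 0xd3

0: ✓ CMP  NZCV=1000
1: ✓ ADDVC  r0←0x97
2: ✓ MOVLE  r0←0xc0
3: ✓ CMP  NZCV=0011
4: · SUBCC
5: · SUBGT
6: ✓ MOVHI  r5←0xd3
7: ✓ CMP  NZCV=0010
8: · SUBCC
9: · MOVLS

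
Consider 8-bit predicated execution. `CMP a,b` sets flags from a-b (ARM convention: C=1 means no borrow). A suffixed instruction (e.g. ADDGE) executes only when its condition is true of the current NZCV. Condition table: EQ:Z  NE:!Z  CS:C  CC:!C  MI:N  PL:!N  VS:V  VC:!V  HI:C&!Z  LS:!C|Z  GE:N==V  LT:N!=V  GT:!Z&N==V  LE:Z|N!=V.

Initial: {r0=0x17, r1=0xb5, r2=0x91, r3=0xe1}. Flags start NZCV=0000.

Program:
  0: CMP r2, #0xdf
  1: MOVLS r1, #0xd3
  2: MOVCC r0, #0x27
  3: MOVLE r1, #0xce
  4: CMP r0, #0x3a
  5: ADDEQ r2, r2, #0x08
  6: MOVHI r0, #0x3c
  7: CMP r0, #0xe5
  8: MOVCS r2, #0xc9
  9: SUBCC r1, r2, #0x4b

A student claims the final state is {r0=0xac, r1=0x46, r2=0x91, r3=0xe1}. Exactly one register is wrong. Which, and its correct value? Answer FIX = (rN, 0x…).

FIX = (r0, 0x27)

[0] flags=1000 → (cmp)
[1] flags=1000 LS?T → r1=0xd3
[2] flags=1000 CC?T → r0=0x27
[3] flags=1000 LE?T → r1=0xce
[4] flags=1000 → (cmp)
[5] flags=1000 EQ?F → skip
[6] flags=1000 HI?F → skip
[7] flags=0000 → (cmp)
[8] flags=0000 CS?F → skip
[9] flags=0000 CC?T → r1=0x46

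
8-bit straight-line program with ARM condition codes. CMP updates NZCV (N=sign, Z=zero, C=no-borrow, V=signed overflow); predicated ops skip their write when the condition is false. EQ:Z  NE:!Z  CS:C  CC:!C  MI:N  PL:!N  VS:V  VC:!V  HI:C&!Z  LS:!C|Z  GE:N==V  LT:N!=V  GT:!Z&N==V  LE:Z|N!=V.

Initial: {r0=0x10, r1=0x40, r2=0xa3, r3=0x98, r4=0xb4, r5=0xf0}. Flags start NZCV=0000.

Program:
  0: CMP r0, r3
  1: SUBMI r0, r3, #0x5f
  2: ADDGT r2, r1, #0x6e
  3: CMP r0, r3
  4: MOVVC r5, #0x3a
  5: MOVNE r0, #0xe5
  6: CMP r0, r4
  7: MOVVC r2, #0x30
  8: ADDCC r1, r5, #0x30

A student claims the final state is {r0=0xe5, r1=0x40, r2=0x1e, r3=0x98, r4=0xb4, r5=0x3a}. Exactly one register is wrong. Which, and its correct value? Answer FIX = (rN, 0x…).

FIX = (r2, 0x30)

0: ✓ CMP  NZCV=0000
1: · SUBMI
2: ✓ ADDGT  r2←0xae
3: ✓ CMP  NZCV=0000
4: ✓ MOVVC  r5←0x3a
5: ✓ MOVNE  r0←0xe5
6: ✓ CMP  NZCV=0010
7: ✓ MOVVC  r2←0x30
8: · ADDCC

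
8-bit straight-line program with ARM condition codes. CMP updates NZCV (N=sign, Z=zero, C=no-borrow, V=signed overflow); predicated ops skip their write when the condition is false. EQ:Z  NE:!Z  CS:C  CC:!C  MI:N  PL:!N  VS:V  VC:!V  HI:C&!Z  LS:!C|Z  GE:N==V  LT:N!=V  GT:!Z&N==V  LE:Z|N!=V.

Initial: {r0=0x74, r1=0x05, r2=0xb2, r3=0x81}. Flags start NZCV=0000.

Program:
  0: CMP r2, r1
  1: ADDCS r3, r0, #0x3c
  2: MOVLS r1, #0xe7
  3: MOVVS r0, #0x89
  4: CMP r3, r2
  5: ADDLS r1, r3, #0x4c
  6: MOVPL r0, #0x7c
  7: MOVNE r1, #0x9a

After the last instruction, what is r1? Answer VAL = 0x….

VAL = 0x9a

0: ✓ CMP  NZCV=1010
1: ✓ ADDCS  r3←0xb0
2: · MOVLS
3: · MOVVS
4: ✓ CMP  NZCV=1000
5: ✓ ADDLS  r1←0xfc
6: · MOVPL
7: ✓ MOVNE  r1←0x9a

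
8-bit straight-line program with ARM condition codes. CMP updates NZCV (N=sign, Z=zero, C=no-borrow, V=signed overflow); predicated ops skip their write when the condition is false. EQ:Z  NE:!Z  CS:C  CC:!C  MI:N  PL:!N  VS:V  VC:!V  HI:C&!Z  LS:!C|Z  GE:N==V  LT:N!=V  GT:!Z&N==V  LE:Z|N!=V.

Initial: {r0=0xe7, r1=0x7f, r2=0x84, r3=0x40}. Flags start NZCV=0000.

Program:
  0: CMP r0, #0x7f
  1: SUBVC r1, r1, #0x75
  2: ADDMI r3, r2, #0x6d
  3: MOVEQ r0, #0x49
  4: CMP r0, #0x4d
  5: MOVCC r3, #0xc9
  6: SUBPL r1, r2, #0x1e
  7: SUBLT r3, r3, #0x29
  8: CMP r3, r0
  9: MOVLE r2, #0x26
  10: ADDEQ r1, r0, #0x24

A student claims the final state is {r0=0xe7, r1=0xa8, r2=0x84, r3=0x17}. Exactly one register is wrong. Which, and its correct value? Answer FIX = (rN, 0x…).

0: ✓ CMP  NZCV=0011
1: · SUBVC
2: · ADDMI
3: · MOVEQ
4: ✓ CMP  NZCV=1010
5: · MOVCC
6: · SUBPL
7: ✓ SUBLT  r3←0x17
8: ✓ CMP  NZCV=0000
9: · MOVLE
10: · ADDEQ

FIX = (r1, 0x7f)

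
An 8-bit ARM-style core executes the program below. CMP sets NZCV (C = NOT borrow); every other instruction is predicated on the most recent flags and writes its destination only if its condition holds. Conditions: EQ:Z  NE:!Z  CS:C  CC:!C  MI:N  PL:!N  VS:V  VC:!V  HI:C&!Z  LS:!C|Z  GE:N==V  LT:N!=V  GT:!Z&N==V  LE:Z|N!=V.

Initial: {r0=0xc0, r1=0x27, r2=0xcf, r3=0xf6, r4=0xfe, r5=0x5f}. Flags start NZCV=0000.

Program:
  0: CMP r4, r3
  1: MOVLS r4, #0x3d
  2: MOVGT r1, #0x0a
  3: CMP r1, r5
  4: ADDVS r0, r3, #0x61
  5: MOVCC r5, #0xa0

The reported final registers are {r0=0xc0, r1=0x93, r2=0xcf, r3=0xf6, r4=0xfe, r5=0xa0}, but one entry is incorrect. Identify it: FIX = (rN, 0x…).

0: ✓ CMP  NZCV=0010
1: · MOVLS
2: ✓ MOVGT  r1←0x0a
3: ✓ CMP  NZCV=1000
4: · ADDVS
5: ✓ MOVCC  r5←0xa0

FIX = (r1, 0x0a)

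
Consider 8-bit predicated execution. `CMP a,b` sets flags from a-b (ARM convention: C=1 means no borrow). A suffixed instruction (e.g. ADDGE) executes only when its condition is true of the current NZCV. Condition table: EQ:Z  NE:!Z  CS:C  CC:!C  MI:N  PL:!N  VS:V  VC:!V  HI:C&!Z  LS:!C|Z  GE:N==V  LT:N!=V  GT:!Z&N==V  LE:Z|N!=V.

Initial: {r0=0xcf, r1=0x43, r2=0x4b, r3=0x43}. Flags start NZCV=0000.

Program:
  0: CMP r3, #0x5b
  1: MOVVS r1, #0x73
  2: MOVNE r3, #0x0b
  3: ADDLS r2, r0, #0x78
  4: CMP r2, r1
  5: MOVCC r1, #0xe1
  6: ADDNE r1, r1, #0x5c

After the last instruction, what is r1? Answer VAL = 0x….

VAL = 0x9f

0: ✓ CMP  NZCV=1000
1: · MOVVS
2: ✓ MOVNE  r3←0x0b
3: ✓ ADDLS  r2←0x47
4: ✓ CMP  NZCV=0010
5: · MOVCC
6: ✓ ADDNE  r1←0x9f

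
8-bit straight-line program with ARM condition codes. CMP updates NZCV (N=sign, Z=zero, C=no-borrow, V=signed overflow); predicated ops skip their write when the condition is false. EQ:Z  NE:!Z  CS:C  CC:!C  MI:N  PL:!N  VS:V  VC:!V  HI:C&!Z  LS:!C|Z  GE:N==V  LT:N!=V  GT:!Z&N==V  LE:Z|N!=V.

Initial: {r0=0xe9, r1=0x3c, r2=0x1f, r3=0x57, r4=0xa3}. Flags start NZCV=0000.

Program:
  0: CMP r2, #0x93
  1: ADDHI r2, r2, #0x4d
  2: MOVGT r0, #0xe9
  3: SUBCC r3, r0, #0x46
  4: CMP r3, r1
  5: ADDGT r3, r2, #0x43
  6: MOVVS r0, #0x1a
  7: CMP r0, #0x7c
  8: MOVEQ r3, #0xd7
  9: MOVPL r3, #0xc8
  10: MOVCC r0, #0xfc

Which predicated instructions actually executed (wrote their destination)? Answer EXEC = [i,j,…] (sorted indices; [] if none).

0: ✓ CMP  NZCV=1001
1: · ADDHI
2: ✓ MOVGT  r0←0xe9
3: ✓ SUBCC  r3←0xa3
4: ✓ CMP  NZCV=0011
5: · ADDGT
6: ✓ MOVVS  r0←0x1a
7: ✓ CMP  NZCV=1000
8: · MOVEQ
9: · MOVPL
10: ✓ MOVCC  r0←0xfc

EXEC = [2,3,6,10]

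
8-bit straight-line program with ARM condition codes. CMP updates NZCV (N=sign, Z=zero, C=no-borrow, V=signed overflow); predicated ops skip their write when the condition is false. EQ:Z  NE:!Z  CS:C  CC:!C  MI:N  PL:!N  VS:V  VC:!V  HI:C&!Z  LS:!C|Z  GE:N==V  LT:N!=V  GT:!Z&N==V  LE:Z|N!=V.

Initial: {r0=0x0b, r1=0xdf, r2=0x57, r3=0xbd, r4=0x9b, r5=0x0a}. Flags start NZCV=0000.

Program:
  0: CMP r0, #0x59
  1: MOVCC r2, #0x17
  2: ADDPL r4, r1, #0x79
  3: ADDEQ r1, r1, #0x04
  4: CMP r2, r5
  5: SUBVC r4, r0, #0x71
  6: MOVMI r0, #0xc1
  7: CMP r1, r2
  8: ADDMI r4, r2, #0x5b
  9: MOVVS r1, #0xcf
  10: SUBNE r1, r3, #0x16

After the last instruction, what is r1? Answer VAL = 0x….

VAL = 0xa7

0: ✓ CMP  NZCV=1000
1: ✓ MOVCC  r2←0x17
2: · ADDPL
3: · ADDEQ
4: ✓ CMP  NZCV=0010
5: ✓ SUBVC  r4←0x9a
6: · MOVMI
7: ✓ CMP  NZCV=1010
8: ✓ ADDMI  r4←0x72
9: · MOVVS
10: ✓ SUBNE  r1←0xa7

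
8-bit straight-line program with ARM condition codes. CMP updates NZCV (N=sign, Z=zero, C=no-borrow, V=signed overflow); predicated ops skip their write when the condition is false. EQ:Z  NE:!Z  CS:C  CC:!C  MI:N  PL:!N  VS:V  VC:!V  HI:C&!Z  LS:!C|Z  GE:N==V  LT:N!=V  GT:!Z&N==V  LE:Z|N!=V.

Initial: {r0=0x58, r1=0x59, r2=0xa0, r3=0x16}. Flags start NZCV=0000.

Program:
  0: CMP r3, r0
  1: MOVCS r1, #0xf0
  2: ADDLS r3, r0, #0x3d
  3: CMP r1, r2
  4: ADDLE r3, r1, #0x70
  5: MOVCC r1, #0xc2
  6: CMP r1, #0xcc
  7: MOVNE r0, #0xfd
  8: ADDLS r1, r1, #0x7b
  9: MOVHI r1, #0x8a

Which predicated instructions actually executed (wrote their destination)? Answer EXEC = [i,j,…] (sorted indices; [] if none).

0: ✓ CMP  NZCV=1000
1: · MOVCS
2: ✓ ADDLS  r3←0x95
3: ✓ CMP  NZCV=1001
4: · ADDLE
5: ✓ MOVCC  r1←0xc2
6: ✓ CMP  NZCV=1000
7: ✓ MOVNE  r0←0xfd
8: ✓ ADDLS  r1←0x3d
9: · MOVHI

EXEC = [2,5,7,8]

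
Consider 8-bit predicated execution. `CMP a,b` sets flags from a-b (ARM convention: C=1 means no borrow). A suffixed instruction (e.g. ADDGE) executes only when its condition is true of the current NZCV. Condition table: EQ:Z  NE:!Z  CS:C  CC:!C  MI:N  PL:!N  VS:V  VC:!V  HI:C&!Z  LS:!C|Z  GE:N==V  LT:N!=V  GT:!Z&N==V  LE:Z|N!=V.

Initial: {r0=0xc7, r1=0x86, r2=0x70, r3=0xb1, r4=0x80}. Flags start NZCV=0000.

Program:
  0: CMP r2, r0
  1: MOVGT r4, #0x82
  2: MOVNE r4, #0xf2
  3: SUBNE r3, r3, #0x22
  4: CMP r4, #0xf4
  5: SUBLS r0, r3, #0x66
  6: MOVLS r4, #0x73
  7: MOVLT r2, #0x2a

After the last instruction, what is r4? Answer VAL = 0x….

VAL = 0x73

[0] flags=1001 → (cmp)
[1] flags=1001 GT?T → r4=0x82
[2] flags=1001 NE?T → r4=0xf2
[3] flags=1001 NE?T → r3=0x8f
[4] flags=1000 → (cmp)
[5] flags=1000 LS?T → r0=0x29
[6] flags=1000 LS?T → r4=0x73
[7] flags=1000 LT?T → r2=0x2a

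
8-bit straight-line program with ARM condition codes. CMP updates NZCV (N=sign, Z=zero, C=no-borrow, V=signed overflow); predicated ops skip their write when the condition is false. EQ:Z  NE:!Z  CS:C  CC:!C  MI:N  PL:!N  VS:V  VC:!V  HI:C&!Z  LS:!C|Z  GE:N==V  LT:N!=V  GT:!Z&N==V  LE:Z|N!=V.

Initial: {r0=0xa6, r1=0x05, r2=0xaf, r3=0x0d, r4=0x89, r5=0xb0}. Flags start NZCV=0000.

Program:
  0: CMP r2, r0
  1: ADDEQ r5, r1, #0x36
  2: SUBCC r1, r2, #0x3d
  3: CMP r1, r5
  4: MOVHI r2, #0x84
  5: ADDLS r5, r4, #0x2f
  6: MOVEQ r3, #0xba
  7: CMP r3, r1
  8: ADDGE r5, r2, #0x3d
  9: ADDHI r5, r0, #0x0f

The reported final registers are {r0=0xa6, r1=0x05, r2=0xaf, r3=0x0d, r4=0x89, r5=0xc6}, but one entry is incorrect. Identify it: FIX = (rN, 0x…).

FIX = (r5, 0xb5)

[0] flags=0010 → (cmp)
[1] flags=0010 EQ?F → skip
[2] flags=0010 CC?F → skip
[3] flags=0000 → (cmp)
[4] flags=0000 HI?F → skip
[5] flags=0000 LS?T → r5=0xb8
[6] flags=0000 EQ?F → skip
[7] flags=0010 → (cmp)
[8] flags=0010 GE?T → r5=0xec
[9] flags=0010 HI?T → r5=0xb5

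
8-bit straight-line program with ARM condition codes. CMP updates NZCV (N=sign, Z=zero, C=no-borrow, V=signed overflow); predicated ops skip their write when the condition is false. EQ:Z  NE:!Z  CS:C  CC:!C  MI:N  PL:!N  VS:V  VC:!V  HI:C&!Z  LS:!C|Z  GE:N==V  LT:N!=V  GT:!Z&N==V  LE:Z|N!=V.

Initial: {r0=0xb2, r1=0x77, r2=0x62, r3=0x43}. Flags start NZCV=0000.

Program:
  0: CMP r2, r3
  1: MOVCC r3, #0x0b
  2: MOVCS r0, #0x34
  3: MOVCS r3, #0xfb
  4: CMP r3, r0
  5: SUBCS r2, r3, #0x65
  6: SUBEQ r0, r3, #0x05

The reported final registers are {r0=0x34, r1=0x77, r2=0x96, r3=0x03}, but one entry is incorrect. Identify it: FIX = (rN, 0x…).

[0] flags=0010 → (cmp)
[1] flags=0010 CC?F → skip
[2] flags=0010 CS?T → r0=0x34
[3] flags=0010 CS?T → r3=0xfb
[4] flags=1010 → (cmp)
[5] flags=1010 CS?T → r2=0x96
[6] flags=1010 EQ?F → skip

FIX = (r3, 0xfb)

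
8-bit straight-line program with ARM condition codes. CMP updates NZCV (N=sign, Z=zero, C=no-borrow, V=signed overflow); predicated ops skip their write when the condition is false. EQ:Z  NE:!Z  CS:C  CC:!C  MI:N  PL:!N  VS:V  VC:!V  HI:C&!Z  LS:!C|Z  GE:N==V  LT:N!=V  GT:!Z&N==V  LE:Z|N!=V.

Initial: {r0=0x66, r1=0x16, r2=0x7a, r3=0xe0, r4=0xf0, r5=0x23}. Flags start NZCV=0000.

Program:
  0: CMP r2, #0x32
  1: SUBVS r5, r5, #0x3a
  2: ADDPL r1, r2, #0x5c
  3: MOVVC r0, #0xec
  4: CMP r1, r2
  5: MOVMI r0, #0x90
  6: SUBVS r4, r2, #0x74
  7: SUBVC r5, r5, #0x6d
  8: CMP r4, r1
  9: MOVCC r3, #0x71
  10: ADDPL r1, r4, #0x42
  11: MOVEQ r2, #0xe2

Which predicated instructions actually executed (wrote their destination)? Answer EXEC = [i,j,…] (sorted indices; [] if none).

EXEC = [2,3,6,9,10]

[0] flags=0010 → (cmp)
[1] flags=0010 VS?F → skip
[2] flags=0010 PL?T → r1=0xd6
[3] flags=0010 VC?T → r0=0xec
[4] flags=0011 → (cmp)
[5] flags=0011 MI?F → skip
[6] flags=0011 VS?T → r4=0x06
[7] flags=0011 VC?F → skip
[8] flags=0000 → (cmp)
[9] flags=0000 CC?T → r3=0x71
[10] flags=0000 PL?T → r1=0x48
[11] flags=0000 EQ?F → skip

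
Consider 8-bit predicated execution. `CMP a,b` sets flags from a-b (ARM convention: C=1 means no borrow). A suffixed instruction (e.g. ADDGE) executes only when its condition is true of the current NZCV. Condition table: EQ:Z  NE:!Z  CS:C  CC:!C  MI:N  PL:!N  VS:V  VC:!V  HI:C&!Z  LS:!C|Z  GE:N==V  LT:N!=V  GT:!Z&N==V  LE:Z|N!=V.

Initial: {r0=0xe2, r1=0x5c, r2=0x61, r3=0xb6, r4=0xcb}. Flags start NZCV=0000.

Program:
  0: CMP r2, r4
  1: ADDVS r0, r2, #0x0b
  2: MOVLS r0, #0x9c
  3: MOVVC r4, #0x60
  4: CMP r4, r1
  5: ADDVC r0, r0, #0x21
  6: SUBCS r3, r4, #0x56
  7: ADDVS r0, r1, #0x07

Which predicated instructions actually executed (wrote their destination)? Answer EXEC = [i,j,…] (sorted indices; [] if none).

0: ✓ CMP  NZCV=1001
1: ✓ ADDVS  r0←0x6c
2: ✓ MOVLS  r0←0x9c
3: · MOVVC
4: ✓ CMP  NZCV=0011
5: · ADDVC
6: ✓ SUBCS  r3←0x75
7: ✓ ADDVS  r0←0x63

EXEC = [1,2,6,7]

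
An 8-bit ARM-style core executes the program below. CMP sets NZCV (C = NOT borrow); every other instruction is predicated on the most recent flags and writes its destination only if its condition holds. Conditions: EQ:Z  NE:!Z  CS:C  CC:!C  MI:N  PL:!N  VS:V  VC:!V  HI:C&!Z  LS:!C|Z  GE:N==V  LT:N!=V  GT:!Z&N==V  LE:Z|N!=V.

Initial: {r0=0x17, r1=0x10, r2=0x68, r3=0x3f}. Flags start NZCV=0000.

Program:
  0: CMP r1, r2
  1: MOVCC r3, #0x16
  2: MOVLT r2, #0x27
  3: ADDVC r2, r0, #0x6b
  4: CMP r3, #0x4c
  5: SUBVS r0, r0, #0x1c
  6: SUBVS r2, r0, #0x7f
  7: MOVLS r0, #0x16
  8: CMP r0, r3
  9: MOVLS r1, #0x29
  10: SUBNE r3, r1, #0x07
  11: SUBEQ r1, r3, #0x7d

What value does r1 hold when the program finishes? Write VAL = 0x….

0: ✓ CMP  NZCV=1000
1: ✓ MOVCC  r3←0x16
2: ✓ MOVLT  r2←0x27
3: ✓ ADDVC  r2←0x82
4: ✓ CMP  NZCV=1000
5: · SUBVS
6: · SUBVS
7: ✓ MOVLS  r0←0x16
8: ✓ CMP  NZCV=0110
9: ✓ MOVLS  r1←0x29
10: · SUBNE
11: ✓ SUBEQ  r1←0x99

VAL = 0x99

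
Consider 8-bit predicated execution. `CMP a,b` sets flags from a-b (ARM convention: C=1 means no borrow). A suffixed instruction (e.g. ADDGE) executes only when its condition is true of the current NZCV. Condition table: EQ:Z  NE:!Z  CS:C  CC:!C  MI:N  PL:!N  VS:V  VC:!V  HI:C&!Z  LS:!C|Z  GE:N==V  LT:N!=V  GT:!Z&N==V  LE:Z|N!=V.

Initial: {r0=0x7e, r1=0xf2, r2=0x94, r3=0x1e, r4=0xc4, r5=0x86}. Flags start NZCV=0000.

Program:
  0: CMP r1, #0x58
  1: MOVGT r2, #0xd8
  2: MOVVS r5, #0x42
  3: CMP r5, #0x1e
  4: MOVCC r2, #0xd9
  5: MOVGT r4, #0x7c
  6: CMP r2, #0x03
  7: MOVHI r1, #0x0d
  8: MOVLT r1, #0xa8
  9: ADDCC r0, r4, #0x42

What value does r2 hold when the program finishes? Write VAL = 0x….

[0] flags=1010 → (cmp)
[1] flags=1010 GT?F → skip
[2] flags=1010 VS?F → skip
[3] flags=0011 → (cmp)
[4] flags=0011 CC?F → skip
[5] flags=0011 GT?F → skip
[6] flags=1010 → (cmp)
[7] flags=1010 HI?T → r1=0x0d
[8] flags=1010 LT?T → r1=0xa8
[9] flags=1010 CC?F → skip

VAL = 0x94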